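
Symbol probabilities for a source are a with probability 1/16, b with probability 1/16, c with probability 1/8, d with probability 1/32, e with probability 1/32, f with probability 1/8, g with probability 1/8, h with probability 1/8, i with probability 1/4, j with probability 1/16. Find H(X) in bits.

Each probability is a power of 1/2, so log₂(1/p) is an integer.
H = Σ p·log₂(1/p) = 1/16·4 + 1/16·4 + 1/8·3 + 1/32·5 + 1/32·5 + 1/8·3 + 1/8·3 + 1/8·3 + 1/4·2 + 1/16·4 = 3.0625 bits.

3.0625 bits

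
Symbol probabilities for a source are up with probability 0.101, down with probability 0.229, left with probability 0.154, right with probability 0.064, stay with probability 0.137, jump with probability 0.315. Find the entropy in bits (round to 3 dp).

2.408 bits

H = −Σ pᵢ log₂ pᵢ.
−0.101·log₂(0.101) = 0.3341
−0.229·log₂(0.229) = 0.4870
−0.154·log₂(0.154) = 0.4156
−0.064·log₂(0.064) = 0.2538
−0.137·log₂(0.137) = 0.3929
−0.315·log₂(0.315) = 0.5250
Sum ≈ 2.4084 → 2.408 bits.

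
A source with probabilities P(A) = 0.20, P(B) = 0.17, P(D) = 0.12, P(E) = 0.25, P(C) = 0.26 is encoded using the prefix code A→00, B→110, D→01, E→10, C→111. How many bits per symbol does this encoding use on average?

L̄ = Σ pᵢ·ℓᵢ = 0.20·2 + 0.17·3 + 0.12·2 + 0.25·2 + 0.26·3 = 2.43 bits/symbol.

2.43 bits/symbol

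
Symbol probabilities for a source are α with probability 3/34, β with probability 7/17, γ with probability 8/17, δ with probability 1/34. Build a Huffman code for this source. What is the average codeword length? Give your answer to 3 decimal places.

1.647 bits/symbol

Repeatedly combine the two least-probable nodes; the expected code length is the sum of the merged weights.
merge 1/34 + 3/34 → 2/17
merge 2/17 + 7/17 → 9/17
merge 8/17 + 9/17 → 1
L = 2/17 + 9/17 + 1 = 28/17 ≈ 1.647 bits/symbol.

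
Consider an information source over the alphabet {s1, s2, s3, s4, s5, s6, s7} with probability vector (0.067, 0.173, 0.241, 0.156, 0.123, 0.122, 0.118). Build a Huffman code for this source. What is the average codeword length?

Repeatedly combine the two least-probable nodes; the expected code length is the sum of the merged weights.
merge 67/1000 + 59/500 → 37/200
merge 61/500 + 123/1000 → 49/200
merge 39/250 + 173/1000 → 329/1000
merge 37/200 + 241/1000 → 213/500
merge 49/200 + 329/1000 → 287/500
merge 213/500 + 287/500 → 1
L = 37/200 + 49/200 + 329/1000 + 213/500 + 287/500 + 1 = 2759/1000 = 2.759 bits/symbol.

2.759 bits/symbol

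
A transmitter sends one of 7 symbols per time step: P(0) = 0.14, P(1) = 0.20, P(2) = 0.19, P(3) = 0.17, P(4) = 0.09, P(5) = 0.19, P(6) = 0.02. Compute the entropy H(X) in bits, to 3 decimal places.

2.632 bits

H = −Σ pᵢ log₂ pᵢ.
−0.14·log₂(0.14) = 0.3971
−0.20·log₂(0.20) = 0.4644
−0.19·log₂(0.19) = 0.4552
−0.17·log₂(0.17) = 0.4346
−0.09·log₂(0.09) = 0.3127
−0.19·log₂(0.19) = 0.4552
−0.02·log₂(0.02) = 0.1129
Sum ≈ 2.6321 → 2.632 bits.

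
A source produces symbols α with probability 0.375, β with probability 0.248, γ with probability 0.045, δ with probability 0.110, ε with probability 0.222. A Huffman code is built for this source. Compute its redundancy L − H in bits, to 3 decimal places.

Entropy H = −Σ p log₂ p ≈ 2.0632 bits.
Huffman merges: 9/200+11/100→31/200; 31/200+111/500→377/1000; 31/125+3/8→623/1000; 377/1000+623/1000→1. L = 431/200 ≈ 2.1550.
L − H = 2.1550 − 2.0632 = 0.092 bits.

0.092 bits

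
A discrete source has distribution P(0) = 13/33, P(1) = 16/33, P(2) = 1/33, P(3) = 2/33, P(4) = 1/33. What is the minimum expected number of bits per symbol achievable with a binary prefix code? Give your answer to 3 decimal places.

Repeatedly combine the two least-probable nodes; the expected code length is the sum of the merged weights.
merge 1/33 + 1/33 → 2/33
merge 2/33 + 2/33 → 4/33
merge 4/33 + 13/33 → 17/33
merge 16/33 + 17/33 → 1
L = 2/33 + 4/33 + 17/33 + 1 = 56/33 ≈ 1.697 bits/symbol.

1.697 bits/symbol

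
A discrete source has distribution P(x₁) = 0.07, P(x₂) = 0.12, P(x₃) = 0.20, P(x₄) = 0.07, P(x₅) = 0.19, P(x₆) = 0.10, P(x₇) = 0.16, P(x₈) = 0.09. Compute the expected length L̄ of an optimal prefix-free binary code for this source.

Repeatedly combine the two least-probable nodes; the expected code length is the sum of the merged weights.
merge 7/100 + 7/100 → 7/50
merge 9/100 + 1/10 → 19/100
merge 3/25 + 7/50 → 13/50
merge 4/25 + 19/100 → 7/20
merge 19/100 + 1/5 → 39/100
merge 13/50 + 7/20 → 61/100
merge 39/100 + 61/100 → 1
L = 7/50 + 19/100 + 13/50 + 7/20 + 39/100 + 61/100 + 1 = 147/50 = 2.94 bits/symbol.

2.94 bits/symbol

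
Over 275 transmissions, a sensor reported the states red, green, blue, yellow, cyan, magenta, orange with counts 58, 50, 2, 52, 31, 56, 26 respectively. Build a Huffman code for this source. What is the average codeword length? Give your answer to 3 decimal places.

Probabilities are the counts divided by 275.
Repeatedly combine the two least-probable nodes; the expected code length is the sum of the merged weights.
merge 2/275 + 26/275 → 28/275
merge 28/275 + 31/275 → 59/275
merge 2/11 + 52/275 → 102/275
merge 56/275 + 58/275 → 114/275
merge 59/275 + 102/275 → 161/275
merge 114/275 + 161/275 → 1
L = 28/275 + 59/275 + 102/275 + 114/275 + 161/275 + 1 = 739/275 ≈ 2.687 bits/symbol.

2.687 bits/symbol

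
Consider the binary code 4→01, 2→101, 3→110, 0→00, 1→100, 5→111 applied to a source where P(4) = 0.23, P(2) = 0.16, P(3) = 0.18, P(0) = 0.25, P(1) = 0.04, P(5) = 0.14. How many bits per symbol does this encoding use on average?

2.52 bits/symbol

L̄ = Σ pᵢ·ℓᵢ = 0.23·2 + 0.16·3 + 0.18·3 + 0.25·2 + 0.04·3 + 0.14·3 = 2.52 bits/symbol.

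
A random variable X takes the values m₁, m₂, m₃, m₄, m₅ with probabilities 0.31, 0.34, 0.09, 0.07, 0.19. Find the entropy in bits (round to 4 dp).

2.0894 bits

H = −Σ pᵢ log₂ pᵢ.
−0.31·log₂(0.31) = 0.5238
−0.34·log₂(0.34) = 0.5292
−0.09·log₂(0.09) = 0.3127
−0.07·log₂(0.07) = 0.2686
−0.19·log₂(0.19) = 0.4552
Sum ≈ 2.0894 → 2.0894 bits.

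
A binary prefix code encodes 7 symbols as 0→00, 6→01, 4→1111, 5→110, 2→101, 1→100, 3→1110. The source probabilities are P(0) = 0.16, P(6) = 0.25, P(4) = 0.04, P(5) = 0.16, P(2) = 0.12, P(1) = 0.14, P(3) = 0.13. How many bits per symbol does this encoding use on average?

L̄ = Σ pᵢ·ℓᵢ = 0.16·2 + 0.25·2 + 0.04·4 + 0.16·3 + 0.12·3 + 0.14·3 + 0.13·4 = 2.76 bits/symbol.

2.76 bits/symbol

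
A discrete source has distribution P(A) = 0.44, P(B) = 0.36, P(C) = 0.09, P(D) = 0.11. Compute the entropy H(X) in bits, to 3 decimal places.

1.715 bits

H = −Σ pᵢ log₂ pᵢ.
−0.44·log₂(0.44) = 0.5211
−0.36·log₂(0.36) = 0.5306
−0.09·log₂(0.09) = 0.3127
−0.11·log₂(0.11) = 0.3503
Sum ≈ 1.7147 → 1.715 bits.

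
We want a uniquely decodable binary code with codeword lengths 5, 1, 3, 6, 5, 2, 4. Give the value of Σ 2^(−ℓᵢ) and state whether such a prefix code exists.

With common denominator 2^6 = 64: Σ 2^(−ℓᵢ) = 2/64 + 32/64 + 8/64 + 1/64 + 2/64 + 16/64 + 4/64 = 65/64 = 1.015625.
Kraft's inequality requires Σ ≤ 1; here Σ = 1.015625 > 1, so no such prefix code exists.

1.015625; no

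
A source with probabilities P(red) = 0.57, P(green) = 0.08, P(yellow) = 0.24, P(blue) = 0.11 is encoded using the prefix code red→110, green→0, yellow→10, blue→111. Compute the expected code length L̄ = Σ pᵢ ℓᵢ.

L̄ = Σ pᵢ·ℓᵢ = 0.57·3 + 0.08·1 + 0.24·2 + 0.11·3 = 2.6 bits/symbol.

2.6 bits/symbol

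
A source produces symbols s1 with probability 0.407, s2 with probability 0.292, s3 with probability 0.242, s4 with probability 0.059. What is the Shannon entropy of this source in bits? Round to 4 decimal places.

H = −Σ pᵢ log₂ pᵢ.
−0.407·log₂(0.407) = 0.5278
−0.292·log₂(0.292) = 0.5186
−0.242·log₂(0.242) = 0.4954
−0.059·log₂(0.059) = 0.2409
Sum ≈ 1.7827 → 1.7827 bits.

1.7827 bits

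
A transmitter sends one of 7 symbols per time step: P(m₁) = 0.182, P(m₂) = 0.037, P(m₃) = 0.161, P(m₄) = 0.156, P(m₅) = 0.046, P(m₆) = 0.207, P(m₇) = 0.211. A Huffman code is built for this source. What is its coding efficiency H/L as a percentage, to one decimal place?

Entropy H = −Σ p log₂ p ≈ 2.6140 bits.
Huffman merges: 37/1000+23/500→83/1000; 83/1000+39/250→239/1000; 161/1000+91/500→343/1000; 207/1000+211/1000→209/500; 239/1000+343/1000→291/500; 209/500+291/500→1. L = 533/200 ≈ 2.6650.
Efficiency = H/L = 2.6140/2.6650 = 98.1%.

98.1%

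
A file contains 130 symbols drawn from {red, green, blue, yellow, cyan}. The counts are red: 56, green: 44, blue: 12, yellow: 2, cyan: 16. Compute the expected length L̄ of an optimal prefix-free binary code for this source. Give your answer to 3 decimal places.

Probabilities are the counts divided by 130.
Repeatedly combine the two least-probable nodes; the expected code length is the sum of the merged weights.
merge 1/65 + 6/65 → 7/65
merge 7/65 + 8/65 → 3/13
merge 3/13 + 22/65 → 37/65
merge 28/65 + 37/65 → 1
L = 7/65 + 3/13 + 37/65 + 1 = 124/65 ≈ 1.908 bits/symbol.

1.908 bits/symbol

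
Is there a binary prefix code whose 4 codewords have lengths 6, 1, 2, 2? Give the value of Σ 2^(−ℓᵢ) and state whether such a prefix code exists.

With common denominator 2^6 = 64: Σ 2^(−ℓᵢ) = 1/64 + 32/64 + 16/64 + 16/64 = 65/64 = 1.015625.
Kraft's inequality requires Σ ≤ 1; here Σ = 1.015625 > 1, so no such prefix code exists.

1.015625; no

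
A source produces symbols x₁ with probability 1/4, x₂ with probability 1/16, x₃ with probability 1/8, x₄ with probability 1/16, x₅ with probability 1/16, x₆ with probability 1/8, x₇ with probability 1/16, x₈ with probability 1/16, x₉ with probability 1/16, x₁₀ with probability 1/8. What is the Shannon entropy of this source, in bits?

Each probability is a power of 1/2, so log₂(1/p) is an integer.
H = Σ p·log₂(1/p) = 1/4·2 + 1/16·4 + 1/8·3 + 1/16·4 + 1/16·4 + 1/8·3 + 1/16·4 + 1/16·4 + 1/16·4 + 1/8·3 = 3.125 bits.

3.125 bits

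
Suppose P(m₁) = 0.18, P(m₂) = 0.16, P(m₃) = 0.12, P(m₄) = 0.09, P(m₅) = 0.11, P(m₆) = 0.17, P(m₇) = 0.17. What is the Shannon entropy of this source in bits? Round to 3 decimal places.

2.768 bits

H = −Σ pᵢ log₂ pᵢ.
−0.18·log₂(0.18) = 0.4453
−0.16·log₂(0.16) = 0.4230
−0.12·log₂(0.12) = 0.3671
−0.09·log₂(0.09) = 0.3127
−0.11·log₂(0.11) = 0.3503
−0.17·log₂(0.17) = 0.4346
−0.17·log₂(0.17) = 0.4346
Sum ≈ 2.7675 → 2.768 bits.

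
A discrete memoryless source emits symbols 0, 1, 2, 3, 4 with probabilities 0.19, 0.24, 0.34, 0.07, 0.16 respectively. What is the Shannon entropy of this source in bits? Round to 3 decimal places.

2.170 bits

H = −Σ pᵢ log₂ pᵢ.
−0.19·log₂(0.19) = 0.4552
−0.24·log₂(0.24) = 0.4941
−0.34·log₂(0.34) = 0.5292
−0.07·log₂(0.07) = 0.2686
−0.16·log₂(0.16) = 0.4230
Sum ≈ 2.1701 → 2.170 bits.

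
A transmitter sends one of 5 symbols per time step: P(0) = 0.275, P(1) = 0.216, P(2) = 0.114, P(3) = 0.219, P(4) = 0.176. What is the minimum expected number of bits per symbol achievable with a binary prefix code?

2.29 bits/symbol

Repeatedly combine the two least-probable nodes; the expected code length is the sum of the merged weights.
merge 57/500 + 22/125 → 29/100
merge 27/125 + 219/1000 → 87/200
merge 11/40 + 29/100 → 113/200
merge 87/200 + 113/200 → 1
L = 29/100 + 87/200 + 113/200 + 1 = 229/100 = 2.29 bits/symbol.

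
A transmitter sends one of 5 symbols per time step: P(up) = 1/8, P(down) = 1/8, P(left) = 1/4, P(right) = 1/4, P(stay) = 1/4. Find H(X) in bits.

Each probability is a power of 1/2, so log₂(1/p) is an integer.
H = Σ p·log₂(1/p) = 1/8·3 + 1/8·3 + 1/4·2 + 1/4·2 + 1/4·2 = 2.25 bits.

2.25 bits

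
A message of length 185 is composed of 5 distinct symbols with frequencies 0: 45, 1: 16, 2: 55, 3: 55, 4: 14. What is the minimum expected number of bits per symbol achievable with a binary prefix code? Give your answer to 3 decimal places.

2.162 bits/symbol

Probabilities are the counts divided by 185.
Repeatedly combine the two least-probable nodes; the expected code length is the sum of the merged weights.
merge 14/185 + 16/185 → 6/37
merge 6/37 + 9/37 → 15/37
merge 11/37 + 11/37 → 22/37
merge 15/37 + 22/37 → 1
L = 6/37 + 15/37 + 22/37 + 1 = 80/37 ≈ 2.162 bits/symbol.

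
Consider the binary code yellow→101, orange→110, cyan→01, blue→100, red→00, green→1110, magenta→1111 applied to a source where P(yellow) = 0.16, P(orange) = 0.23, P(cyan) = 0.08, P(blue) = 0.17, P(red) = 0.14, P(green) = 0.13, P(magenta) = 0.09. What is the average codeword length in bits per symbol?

3 bits/symbol

L̄ = Σ pᵢ·ℓᵢ = 0.16·3 + 0.23·3 + 0.08·2 + 0.17·3 + 0.14·2 + 0.13·4 + 0.09·4 = 3 bits/symbol.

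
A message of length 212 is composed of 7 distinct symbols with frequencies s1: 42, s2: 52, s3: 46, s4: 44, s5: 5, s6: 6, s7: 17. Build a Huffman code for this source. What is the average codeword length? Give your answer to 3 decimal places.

2.514 bits/symbol

Probabilities are the counts divided by 212.
Repeatedly combine the two least-probable nodes; the expected code length is the sum of the merged weights.
merge 5/212 + 3/106 → 11/212
merge 11/212 + 17/212 → 7/53
merge 7/53 + 21/106 → 35/106
merge 11/53 + 23/106 → 45/106
merge 13/53 + 35/106 → 61/106
merge 45/106 + 61/106 → 1
L = 11/212 + 7/53 + 35/106 + 45/106 + 61/106 + 1 = 533/212 ≈ 2.514 bits/symbol.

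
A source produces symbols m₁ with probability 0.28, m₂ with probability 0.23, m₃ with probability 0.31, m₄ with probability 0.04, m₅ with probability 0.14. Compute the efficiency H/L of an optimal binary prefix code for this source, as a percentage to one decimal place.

96.7%

Entropy H = −Σ p log₂ p ≈ 2.1085 bits.
Huffman merges: 1/25+7/50→9/50; 9/50+23/100→41/100; 7/25+31/100→59/100; 41/100+59/100→1. L = 109/50 ≈ 2.1800.
Efficiency = H/L = 2.1085/2.1800 = 96.7%.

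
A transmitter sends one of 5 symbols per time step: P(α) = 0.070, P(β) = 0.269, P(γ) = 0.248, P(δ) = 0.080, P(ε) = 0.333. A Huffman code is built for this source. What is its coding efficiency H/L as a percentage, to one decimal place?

Entropy H = −Σ p log₂ p ≈ 2.0968 bits.
Huffman merges: 7/100+2/25→3/20; 3/20+31/125→199/500; 269/1000+333/1000→301/500; 199/500+301/500→1. L = 43/20 ≈ 2.1500.
Efficiency = H/L = 2.0968/2.1500 = 97.5%.

97.5%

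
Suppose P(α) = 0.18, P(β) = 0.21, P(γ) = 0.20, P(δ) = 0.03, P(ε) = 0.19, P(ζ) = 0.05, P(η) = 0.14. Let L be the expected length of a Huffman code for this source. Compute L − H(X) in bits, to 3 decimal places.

Entropy H = −Σ p log₂ p ≈ 2.6027 bits.
Huffman merges: 3/100+1/20→2/25; 2/25+7/50→11/50; 9/50+19/100→37/100; 1/5+21/100→41/100; 11/50+37/100→59/100; 41/100+59/100→1. L = 267/100 ≈ 2.6700.
L − H = 2.6700 − 2.6027 = 0.067 bits.

0.067 bits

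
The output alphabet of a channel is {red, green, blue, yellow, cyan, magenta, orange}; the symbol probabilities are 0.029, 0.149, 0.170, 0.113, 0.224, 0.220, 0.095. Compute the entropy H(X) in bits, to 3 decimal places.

H = −Σ pᵢ log₂ pᵢ.
−0.029·log₂(0.029) = 0.1481
−0.149·log₂(0.149) = 0.4092
−0.170·log₂(0.170) = 0.4346
−0.113·log₂(0.113) = 0.3555
−0.224·log₂(0.224) = 0.4835
−0.220·log₂(0.220) = 0.4806
−0.095·log₂(0.095) = 0.3226
Sum ≈ 2.6341 → 2.634 bits.

2.634 bits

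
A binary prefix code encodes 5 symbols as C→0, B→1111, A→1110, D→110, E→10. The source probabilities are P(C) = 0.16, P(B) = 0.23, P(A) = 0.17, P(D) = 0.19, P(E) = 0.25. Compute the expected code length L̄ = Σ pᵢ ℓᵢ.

L̄ = Σ pᵢ·ℓᵢ = 0.16·1 + 0.23·4 + 0.17·4 + 0.19·3 + 0.25·2 = 2.83 bits/symbol.

2.83 bits/symbol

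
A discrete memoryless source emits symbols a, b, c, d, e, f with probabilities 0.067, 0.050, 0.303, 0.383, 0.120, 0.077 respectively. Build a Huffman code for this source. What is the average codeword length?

Repeatedly combine the two least-probable nodes; the expected code length is the sum of the merged weights.
merge 1/20 + 67/1000 → 117/1000
merge 77/1000 + 117/1000 → 97/500
merge 3/25 + 97/500 → 157/500
merge 303/1000 + 157/500 → 617/1000
merge 383/1000 + 617/1000 → 1
L = 117/1000 + 97/500 + 157/500 + 617/1000 + 1 = 1121/500 = 2.242 bits/symbol.

2.242 bits/symbol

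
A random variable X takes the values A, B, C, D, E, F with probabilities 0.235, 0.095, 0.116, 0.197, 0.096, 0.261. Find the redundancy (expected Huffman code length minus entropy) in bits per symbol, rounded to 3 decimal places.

0.032 bits

Entropy H = −Σ p log₂ p ≈ 2.4662 bits.
Huffman merges: 19/200+12/125→191/1000; 29/250+191/1000→307/1000; 197/1000+47/200→54/125; 261/1000+307/1000→71/125; 54/125+71/125→1. L = 1249/500 ≈ 2.4980.
L − H = 2.4980 − 2.4662 = 0.032 bits.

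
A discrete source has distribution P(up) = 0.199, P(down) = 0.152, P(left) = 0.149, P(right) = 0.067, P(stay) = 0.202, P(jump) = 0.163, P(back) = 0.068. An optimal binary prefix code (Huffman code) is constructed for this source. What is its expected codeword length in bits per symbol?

Repeatedly combine the two least-probable nodes; the expected code length is the sum of the merged weights.
merge 67/1000 + 17/250 → 27/200
merge 27/200 + 149/1000 → 71/250
merge 19/125 + 163/1000 → 63/200
merge 199/1000 + 101/500 → 401/1000
merge 71/250 + 63/200 → 599/1000
merge 401/1000 + 599/1000 → 1
L = 27/200 + 71/250 + 63/200 + 401/1000 + 599/1000 + 1 = 1367/500 = 2.734 bits/symbol.

2.734 bits/symbol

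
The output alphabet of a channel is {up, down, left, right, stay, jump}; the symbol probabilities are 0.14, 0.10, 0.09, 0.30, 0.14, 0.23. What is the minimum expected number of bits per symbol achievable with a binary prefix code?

2.47 bits/symbol

Repeatedly combine the two least-probable nodes; the expected code length is the sum of the merged weights.
merge 9/100 + 1/10 → 19/100
merge 7/50 + 7/50 → 7/25
merge 19/100 + 23/100 → 21/50
merge 7/25 + 3/10 → 29/50
merge 21/50 + 29/50 → 1
L = 19/100 + 7/25 + 21/50 + 29/50 + 1 = 247/100 = 2.47 bits/symbol.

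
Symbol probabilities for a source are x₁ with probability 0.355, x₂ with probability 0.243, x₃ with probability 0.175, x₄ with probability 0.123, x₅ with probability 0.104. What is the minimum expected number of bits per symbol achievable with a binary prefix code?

Repeatedly combine the two least-probable nodes; the expected code length is the sum of the merged weights.
merge 13/125 + 123/1000 → 227/1000
merge 7/40 + 227/1000 → 201/500
merge 243/1000 + 71/200 → 299/500
merge 201/500 + 299/500 → 1
L = 227/1000 + 201/500 + 299/500 + 1 = 2227/1000 = 2.227 bits/symbol.

2.227 bits/symbol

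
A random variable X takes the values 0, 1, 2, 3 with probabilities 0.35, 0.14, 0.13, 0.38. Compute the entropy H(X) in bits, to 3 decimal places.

H = −Σ pᵢ log₂ pᵢ.
−0.35·log₂(0.35) = 0.5301
−0.14·log₂(0.14) = 0.3971
−0.13·log₂(0.13) = 0.3826
−0.38·log₂(0.38) = 0.5305
Sum ≈ 1.8403 → 1.840 bits.

1.840 bits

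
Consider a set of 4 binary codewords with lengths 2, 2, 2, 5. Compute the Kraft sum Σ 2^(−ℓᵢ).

0.78125

With common denominator 2^5 = 32: Σ 2^(−ℓᵢ) = 8/32 + 8/32 + 8/32 + 1/32 = 25/32 = 0.78125.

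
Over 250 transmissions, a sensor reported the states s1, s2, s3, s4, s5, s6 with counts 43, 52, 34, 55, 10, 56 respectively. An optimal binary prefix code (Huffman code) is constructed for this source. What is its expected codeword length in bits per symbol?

2.524 bits/symbol

Probabilities are the counts divided by 250.
Repeatedly combine the two least-probable nodes; the expected code length is the sum of the merged weights.
merge 1/25 + 17/125 → 22/125
merge 43/250 + 22/125 → 87/250
merge 26/125 + 11/50 → 107/250
merge 28/125 + 87/250 → 143/250
merge 107/250 + 143/250 → 1
L = 22/125 + 87/250 + 107/250 + 143/250 + 1 = 631/250 = 2.524 bits/symbol.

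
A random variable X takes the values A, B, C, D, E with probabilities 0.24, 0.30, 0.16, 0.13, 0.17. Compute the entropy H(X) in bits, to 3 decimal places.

H = −Σ pᵢ log₂ pᵢ.
−0.24·log₂(0.24) = 0.4941
−0.30·log₂(0.30) = 0.5211
−0.16·log₂(0.16) = 0.4230
−0.13·log₂(0.13) = 0.3826
−0.17·log₂(0.17) = 0.4346
Sum ≈ 2.2555 → 2.255 bits.

2.255 bits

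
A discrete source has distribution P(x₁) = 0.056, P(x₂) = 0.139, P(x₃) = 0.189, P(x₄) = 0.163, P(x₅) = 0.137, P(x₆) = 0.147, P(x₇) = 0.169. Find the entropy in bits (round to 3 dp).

2.742 bits

H = −Σ pᵢ log₂ pᵢ.
−0.056·log₂(0.056) = 0.2329
−0.139·log₂(0.139) = 0.3957
−0.189·log₂(0.189) = 0.4543
−0.163·log₂(0.163) = 0.4266
−0.137·log₂(0.137) = 0.3929
−0.147·log₂(0.147) = 0.4066
−0.169·log₂(0.169) = 0.4335
Sum ≈ 2.7424 → 2.742 bits.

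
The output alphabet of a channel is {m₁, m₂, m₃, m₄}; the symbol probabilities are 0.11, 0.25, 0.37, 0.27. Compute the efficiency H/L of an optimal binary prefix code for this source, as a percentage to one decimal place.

Entropy H = −Σ p log₂ p ≈ 1.8910 bits.
Huffman merges: 11/100+1/4→9/25; 27/100+9/25→63/100; 37/100+63/100→1. L = 199/100 ≈ 1.9900.
Efficiency = H/L = 1.8910/1.9900 = 95.0%.

95.0%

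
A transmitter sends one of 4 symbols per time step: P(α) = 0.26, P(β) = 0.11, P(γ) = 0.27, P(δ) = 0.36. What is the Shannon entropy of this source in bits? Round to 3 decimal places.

1.896 bits

H = −Σ pᵢ log₂ pᵢ.
−0.26·log₂(0.26) = 0.5053
−0.11·log₂(0.11) = 0.3503
−0.27·log₂(0.27) = 0.5100
−0.36·log₂(0.36) = 0.5306
Sum ≈ 1.8962 → 1.896 bits.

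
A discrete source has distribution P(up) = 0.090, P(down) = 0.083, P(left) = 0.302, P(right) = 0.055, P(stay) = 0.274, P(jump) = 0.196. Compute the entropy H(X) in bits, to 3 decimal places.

H = −Σ pᵢ log₂ pᵢ.
−0.090·log₂(0.090) = 0.3127
−0.083·log₂(0.083) = 0.2980
−0.302·log₂(0.302) = 0.5217
−0.055·log₂(0.055) = 0.2301
−0.274·log₂(0.274) = 0.5118
−0.196·log₂(0.196) = 0.4608
Sum ≈ 2.3351 → 2.335 bits.

2.335 bits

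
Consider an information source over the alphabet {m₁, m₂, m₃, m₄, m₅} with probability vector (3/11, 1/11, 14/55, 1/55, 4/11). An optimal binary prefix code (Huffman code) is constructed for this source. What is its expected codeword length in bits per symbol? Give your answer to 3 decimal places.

Repeatedly combine the two least-probable nodes; the expected code length is the sum of the merged weights.
merge 1/55 + 1/11 → 6/55
merge 6/55 + 14/55 → 4/11
merge 3/11 + 4/11 → 7/11
merge 4/11 + 7/11 → 1
L = 6/55 + 4/11 + 7/11 + 1 = 116/55 ≈ 2.109 bits/symbol.

2.109 bits/symbol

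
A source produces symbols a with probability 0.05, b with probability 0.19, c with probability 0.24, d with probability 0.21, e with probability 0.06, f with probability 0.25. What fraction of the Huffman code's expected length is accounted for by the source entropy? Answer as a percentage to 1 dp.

98.8%

Entropy H = −Σ p log₂ p ≈ 2.3818 bits.
Huffman merges: 1/20+3/50→11/100; 11/100+19/100→3/10; 21/100+6/25→9/20; 1/4+3/10→11/20; 9/20+11/20→1. L = 241/100 ≈ 2.4100.
Efficiency = H/L = 2.3818/2.4100 = 98.8%.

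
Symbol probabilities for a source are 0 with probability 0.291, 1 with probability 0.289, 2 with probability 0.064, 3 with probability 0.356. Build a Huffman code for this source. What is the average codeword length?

Repeatedly combine the two least-probable nodes; the expected code length is the sum of the merged weights.
merge 8/125 + 289/1000 → 353/1000
merge 291/1000 + 353/1000 → 161/250
merge 89/250 + 161/250 → 1
L = 353/1000 + 161/250 + 1 = 1997/1000 = 1.997 bits/symbol.

1.997 bits/symbol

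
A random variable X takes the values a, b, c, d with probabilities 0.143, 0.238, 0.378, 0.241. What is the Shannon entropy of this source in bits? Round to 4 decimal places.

1.9194 bits

H = −Σ pᵢ log₂ pᵢ.
−0.143·log₂(0.143) = 0.4012
−0.238·log₂(0.238) = 0.4929
−0.378·log₂(0.378) = 0.5305
−0.241·log₂(0.241) = 0.4947
Sum ≈ 1.9194 → 1.9194 bits.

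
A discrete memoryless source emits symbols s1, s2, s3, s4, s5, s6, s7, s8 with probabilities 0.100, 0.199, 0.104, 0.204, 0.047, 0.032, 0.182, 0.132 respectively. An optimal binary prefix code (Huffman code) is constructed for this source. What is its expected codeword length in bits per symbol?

Repeatedly combine the two least-probable nodes; the expected code length is the sum of the merged weights.
merge 4/125 + 47/1000 → 79/1000
merge 79/1000 + 1/10 → 179/1000
merge 13/125 + 33/250 → 59/250
merge 179/1000 + 91/500 → 361/1000
merge 199/1000 + 51/250 → 403/1000
merge 59/250 + 361/1000 → 597/1000
merge 403/1000 + 597/1000 → 1
L = 79/1000 + 179/1000 + 59/250 + 361/1000 + 403/1000 + 597/1000 + 1 = 571/200 = 2.855 bits/symbol.

2.855 bits/symbol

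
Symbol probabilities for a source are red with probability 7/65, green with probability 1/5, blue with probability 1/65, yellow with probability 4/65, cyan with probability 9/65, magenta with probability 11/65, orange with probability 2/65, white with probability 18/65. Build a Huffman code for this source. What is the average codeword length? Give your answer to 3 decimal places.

Repeatedly combine the two least-probable nodes; the expected code length is the sum of the merged weights.
merge 1/65 + 2/65 → 3/65
merge 3/65 + 4/65 → 7/65
merge 7/65 + 7/65 → 14/65
merge 9/65 + 11/65 → 4/13
merge 1/5 + 14/65 → 27/65
merge 18/65 + 4/13 → 38/65
merge 27/65 + 38/65 → 1
L = 3/65 + 7/65 + 14/65 + 4/13 + 27/65 + 38/65 + 1 = 174/65 ≈ 2.677 bits/symbol.

2.677 bits/symbol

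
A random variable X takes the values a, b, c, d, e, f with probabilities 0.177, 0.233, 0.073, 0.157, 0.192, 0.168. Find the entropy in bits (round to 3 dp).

2.516 bits

H = −Σ pᵢ log₂ pᵢ.
−0.177·log₂(0.177) = 0.4422
−0.233·log₂(0.233) = 0.4897
−0.073·log₂(0.073) = 0.2756
−0.157·log₂(0.157) = 0.4194
−0.192·log₂(0.192) = 0.4571
−0.168·log₂(0.168) = 0.4323
Sum ≈ 2.5163 → 2.516 bits.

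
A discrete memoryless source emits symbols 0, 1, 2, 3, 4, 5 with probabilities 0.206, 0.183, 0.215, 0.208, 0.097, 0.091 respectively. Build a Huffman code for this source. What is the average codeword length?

2.559 bits/symbol

Repeatedly combine the two least-probable nodes; the expected code length is the sum of the merged weights.
merge 91/1000 + 97/1000 → 47/250
merge 183/1000 + 47/250 → 371/1000
merge 103/500 + 26/125 → 207/500
merge 43/200 + 371/1000 → 293/500
merge 207/500 + 293/500 → 1
L = 47/250 + 371/1000 + 207/500 + 293/500 + 1 = 2559/1000 = 2.559 bits/symbol.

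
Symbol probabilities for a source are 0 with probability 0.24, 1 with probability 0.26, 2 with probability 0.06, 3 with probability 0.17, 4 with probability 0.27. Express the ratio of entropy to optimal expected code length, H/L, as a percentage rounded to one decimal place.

98.1%

Entropy H = −Σ p log₂ p ≈ 2.1876 bits.
Huffman merges: 3/50+17/100→23/100; 23/100+6/25→47/100; 13/50+27/100→53/100; 47/100+53/100→1. L = 223/100 ≈ 2.2300.
Efficiency = H/L = 2.1876/2.2300 = 98.1%.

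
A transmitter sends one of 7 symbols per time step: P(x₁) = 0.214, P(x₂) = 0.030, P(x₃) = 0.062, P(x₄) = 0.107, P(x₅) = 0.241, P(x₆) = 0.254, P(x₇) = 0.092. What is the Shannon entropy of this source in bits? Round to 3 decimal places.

2.535 bits

H = −Σ pᵢ log₂ pᵢ.
−0.214·log₂(0.214) = 0.4760
−0.030·log₂(0.030) = 0.1518
−0.062·log₂(0.062) = 0.2487
−0.107·log₂(0.107) = 0.3450
−0.241·log₂(0.241) = 0.4947
−0.254·log₂(0.254) = 0.5022
−0.092·log₂(0.092) = 0.3167
Sum ≈ 2.5351 → 2.535 bits.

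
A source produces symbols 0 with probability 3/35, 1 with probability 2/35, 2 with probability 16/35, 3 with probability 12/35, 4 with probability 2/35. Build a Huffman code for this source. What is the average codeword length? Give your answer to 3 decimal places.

Repeatedly combine the two least-probable nodes; the expected code length is the sum of the merged weights.
merge 2/35 + 2/35 → 4/35
merge 3/35 + 4/35 → 1/5
merge 1/5 + 12/35 → 19/35
merge 16/35 + 19/35 → 1
L = 4/35 + 1/5 + 19/35 + 1 = 13/7 ≈ 1.857 bits/symbol.

1.857 bits/symbol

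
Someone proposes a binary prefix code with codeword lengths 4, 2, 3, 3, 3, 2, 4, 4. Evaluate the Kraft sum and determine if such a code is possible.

1.0625; no

With common denominator 2^4 = 16: Σ 2^(−ℓᵢ) = 1/16 + 4/16 + 2/16 + 2/16 + 2/16 + 4/16 + 1/16 + 1/16 = 17/16 = 1.0625.
Kraft's inequality requires Σ ≤ 1; here Σ = 1.0625 > 1, so no such prefix code exists.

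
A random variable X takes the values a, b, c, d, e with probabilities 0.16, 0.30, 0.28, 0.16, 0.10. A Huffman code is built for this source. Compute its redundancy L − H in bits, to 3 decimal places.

Entropy H = −Σ p log₂ p ≈ 2.2135 bits.
Huffman merges: 1/10+4/25→13/50; 4/25+13/50→21/50; 7/25+3/10→29/50; 21/50+29/50→1. L = 113/50 ≈ 2.2600.
L − H = 2.2600 − 2.2135 = 0.046 bits.

0.046 bits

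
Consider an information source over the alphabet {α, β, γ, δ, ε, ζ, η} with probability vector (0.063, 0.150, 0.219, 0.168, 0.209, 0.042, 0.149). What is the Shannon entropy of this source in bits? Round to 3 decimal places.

H = −Σ pᵢ log₂ pᵢ.
−0.063·log₂(0.063) = 0.2513
−0.150·log₂(0.150) = 0.4105
−0.219·log₂(0.219) = 0.4798
−0.168·log₂(0.168) = 0.4323
−0.209·log₂(0.209) = 0.4720
−0.042·log₂(0.042) = 0.1921
−0.149·log₂(0.149) = 0.4092
Sum ≈ 2.6473 → 2.647 bits.

2.647 bits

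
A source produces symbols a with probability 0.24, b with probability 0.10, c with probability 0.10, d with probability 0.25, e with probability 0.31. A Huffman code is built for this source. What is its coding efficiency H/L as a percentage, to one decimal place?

Entropy H = −Σ p log₂ p ≈ 2.1823 bits.
Huffman merges: 1/10+1/10→1/5; 1/5+6/25→11/25; 1/4+31/100→14/25; 11/25+14/25→1. L = 11/5 ≈ 2.2000.
Efficiency = H/L = 2.1823/2.2000 = 99.2%.

99.2%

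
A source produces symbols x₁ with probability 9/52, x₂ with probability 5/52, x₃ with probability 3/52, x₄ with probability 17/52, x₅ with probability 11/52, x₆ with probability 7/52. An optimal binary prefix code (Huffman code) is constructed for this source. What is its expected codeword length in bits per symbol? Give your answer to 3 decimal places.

2.442 bits/symbol

Repeatedly combine the two least-probable nodes; the expected code length is the sum of the merged weights.
merge 3/52 + 5/52 → 2/13
merge 7/52 + 2/13 → 15/52
merge 9/52 + 11/52 → 5/13
merge 15/52 + 17/52 → 8/13
merge 5/13 + 8/13 → 1
L = 2/13 + 15/52 + 5/13 + 8/13 + 1 = 127/52 ≈ 2.442 bits/symbol.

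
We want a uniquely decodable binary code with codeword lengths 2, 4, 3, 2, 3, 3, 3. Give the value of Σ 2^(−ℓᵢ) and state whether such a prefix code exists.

1.0625; no

With common denominator 2^4 = 16: Σ 2^(−ℓᵢ) = 4/16 + 1/16 + 2/16 + 4/16 + 2/16 + 2/16 + 2/16 = 17/16 = 1.0625.
Kraft's inequality requires Σ ≤ 1; here Σ = 1.0625 > 1, so no such prefix code exists.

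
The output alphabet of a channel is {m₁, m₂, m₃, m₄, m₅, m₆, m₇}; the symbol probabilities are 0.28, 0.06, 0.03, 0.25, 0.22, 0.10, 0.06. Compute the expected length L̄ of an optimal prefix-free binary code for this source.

Repeatedly combine the two least-probable nodes; the expected code length is the sum of the merged weights.
merge 3/100 + 3/50 → 9/100
merge 3/50 + 9/100 → 3/20
merge 1/10 + 3/20 → 1/4
merge 11/50 + 1/4 → 47/100
merge 1/4 + 7/25 → 53/100
merge 47/100 + 53/100 → 1
L = 9/100 + 3/20 + 1/4 + 47/100 + 53/100 + 1 = 249/100 = 2.49 bits/symbol.

2.49 bits/symbol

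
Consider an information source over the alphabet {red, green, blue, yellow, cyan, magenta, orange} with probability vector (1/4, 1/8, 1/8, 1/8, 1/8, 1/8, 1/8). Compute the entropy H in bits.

Each probability is a power of 1/2, so log₂(1/p) is an integer.
H = Σ p·log₂(1/p) = 1/4·2 + 1/8·3 + 1/8·3 + 1/8·3 + 1/8·3 + 1/8·3 + 1/8·3 = 2.75 bits.

2.75 bits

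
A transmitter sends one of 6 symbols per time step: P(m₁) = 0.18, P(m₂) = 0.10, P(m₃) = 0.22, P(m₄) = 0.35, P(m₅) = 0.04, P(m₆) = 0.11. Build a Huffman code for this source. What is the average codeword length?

2.39 bits/symbol

Repeatedly combine the two least-probable nodes; the expected code length is the sum of the merged weights.
merge 1/25 + 1/10 → 7/50
merge 11/100 + 7/50 → 1/4
merge 9/50 + 11/50 → 2/5
merge 1/4 + 7/20 → 3/5
merge 2/5 + 3/5 → 1
L = 7/50 + 1/4 + 2/5 + 3/5 + 1 = 239/100 = 2.39 bits/symbol.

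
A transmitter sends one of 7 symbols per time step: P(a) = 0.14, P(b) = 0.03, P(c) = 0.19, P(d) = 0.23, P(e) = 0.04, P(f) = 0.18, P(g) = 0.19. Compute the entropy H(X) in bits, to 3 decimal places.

2.578 bits

H = −Σ pᵢ log₂ pᵢ.
−0.14·log₂(0.14) = 0.3971
−0.03·log₂(0.03) = 0.1518
−0.19·log₂(0.19) = 0.4552
−0.23·log₂(0.23) = 0.4877
−0.04·log₂(0.04) = 0.1858
−0.18·log₂(0.18) = 0.4453
−0.19·log₂(0.19) = 0.4552
Sum ≈ 2.5781 → 2.578 bits.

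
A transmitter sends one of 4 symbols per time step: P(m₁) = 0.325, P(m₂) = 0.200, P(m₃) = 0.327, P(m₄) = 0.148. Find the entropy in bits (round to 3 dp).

H = −Σ pᵢ log₂ pᵢ.
−0.325·log₂(0.325) = 0.5270
−0.200·log₂(0.200) = 0.4644
−0.327·log₂(0.327) = 0.5273
−0.148·log₂(0.148) = 0.4079
Sum ≈ 1.9266 → 1.927 bits.

1.927 bits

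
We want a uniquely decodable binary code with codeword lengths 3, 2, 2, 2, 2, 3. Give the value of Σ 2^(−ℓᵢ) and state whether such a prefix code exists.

1.25; no

With common denominator 2^3 = 8: Σ 2^(−ℓᵢ) = 1/8 + 2/8 + 2/8 + 2/8 + 2/8 + 1/8 = 10/8 = 1.25.
Kraft's inequality requires Σ ≤ 1; here Σ = 1.25 > 1, so no such prefix code exists.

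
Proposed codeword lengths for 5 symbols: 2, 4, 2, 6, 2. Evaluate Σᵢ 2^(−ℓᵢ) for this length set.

0.828125

With common denominator 2^6 = 64: Σ 2^(−ℓᵢ) = 16/64 + 4/64 + 16/64 + 1/64 + 16/64 = 53/64 = 0.828125.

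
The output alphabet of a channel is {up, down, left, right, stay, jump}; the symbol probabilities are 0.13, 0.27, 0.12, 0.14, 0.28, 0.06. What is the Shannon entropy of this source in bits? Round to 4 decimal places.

2.4146 bits

H = −Σ pᵢ log₂ pᵢ.
−0.13·log₂(0.13) = 0.3826
−0.27·log₂(0.27) = 0.5100
−0.12·log₂(0.12) = 0.3671
−0.14·log₂(0.14) = 0.3971
−0.28·log₂(0.28) = 0.5142
−0.06·log₂(0.06) = 0.2435
Sum ≈ 2.4146 → 2.4146 bits.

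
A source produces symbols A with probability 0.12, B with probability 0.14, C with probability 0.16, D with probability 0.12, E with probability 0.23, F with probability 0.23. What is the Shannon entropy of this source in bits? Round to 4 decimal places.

2.5296 bits

H = −Σ pᵢ log₂ pᵢ.
−0.12·log₂(0.12) = 0.3671
−0.14·log₂(0.14) = 0.3971
−0.16·log₂(0.16) = 0.4230
−0.12·log₂(0.12) = 0.3671
−0.23·log₂(0.23) = 0.4877
−0.23·log₂(0.23) = 0.4877
Sum ≈ 2.5296 → 2.5296 bits.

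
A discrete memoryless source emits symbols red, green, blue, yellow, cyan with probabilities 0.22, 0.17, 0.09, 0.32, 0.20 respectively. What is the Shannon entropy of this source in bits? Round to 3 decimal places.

2.218 bits

H = −Σ pᵢ log₂ pᵢ.
−0.22·log₂(0.22) = 0.4806
−0.17·log₂(0.17) = 0.4346
−0.09·log₂(0.09) = 0.3127
−0.32·log₂(0.32) = 0.5260
−0.20·log₂(0.20) = 0.4644
Sum ≈ 2.2182 → 2.218 bits.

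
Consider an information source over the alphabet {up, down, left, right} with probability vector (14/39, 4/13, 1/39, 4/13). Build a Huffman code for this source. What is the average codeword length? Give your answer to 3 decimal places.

1.974 bits/symbol

Repeatedly combine the two least-probable nodes; the expected code length is the sum of the merged weights.
merge 1/39 + 4/13 → 1/3
merge 4/13 + 1/3 → 25/39
merge 14/39 + 25/39 → 1
L = 1/3 + 25/39 + 1 = 77/39 ≈ 1.974 bits/symbol.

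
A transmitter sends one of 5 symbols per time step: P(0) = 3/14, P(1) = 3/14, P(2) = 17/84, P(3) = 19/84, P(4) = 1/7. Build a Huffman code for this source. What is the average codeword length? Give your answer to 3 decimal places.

Repeatedly combine the two least-probable nodes; the expected code length is the sum of the merged weights.
merge 1/7 + 17/84 → 29/84
merge 3/14 + 3/14 → 3/7
merge 19/84 + 29/84 → 4/7
merge 3/7 + 4/7 → 1
L = 29/84 + 3/7 + 4/7 + 1 = 197/84 ≈ 2.345 bits/symbol.

2.345 bits/symbol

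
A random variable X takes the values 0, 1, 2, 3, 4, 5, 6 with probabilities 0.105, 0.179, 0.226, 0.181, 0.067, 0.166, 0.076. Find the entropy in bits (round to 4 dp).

2.6908 bits

H = −Σ pᵢ log₂ pᵢ.
−0.105·log₂(0.105) = 0.3414
−0.179·log₂(0.179) = 0.4443
−0.226·log₂(0.226) = 0.4849
−0.181·log₂(0.181) = 0.4463
−0.067·log₂(0.067) = 0.2613
−0.166·log₂(0.166) = 0.4301
−0.076·log₂(0.076) = 0.2826
Sum ≈ 2.6908 → 2.6908 bits.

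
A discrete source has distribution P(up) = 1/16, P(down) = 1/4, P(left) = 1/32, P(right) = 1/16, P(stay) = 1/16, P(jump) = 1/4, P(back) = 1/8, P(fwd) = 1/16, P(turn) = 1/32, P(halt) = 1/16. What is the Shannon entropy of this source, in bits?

Each probability is a power of 1/2, so log₂(1/p) is an integer.
H = Σ p·log₂(1/p) = 1/16·4 + 1/4·2 + 1/32·5 + 1/16·4 + 1/16·4 + 1/4·2 + 1/8·3 + 1/16·4 + 1/32·5 + 1/16·4 = 2.9375 bits.

2.9375 bits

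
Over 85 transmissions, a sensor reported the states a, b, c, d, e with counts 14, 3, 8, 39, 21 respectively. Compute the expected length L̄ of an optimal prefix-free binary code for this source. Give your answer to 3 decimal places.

Probabilities are the counts divided by 85.
Repeatedly combine the two least-probable nodes; the expected code length is the sum of the merged weights.
merge 3/85 + 8/85 → 11/85
merge 11/85 + 14/85 → 5/17
merge 21/85 + 5/17 → 46/85
merge 39/85 + 46/85 → 1
L = 11/85 + 5/17 + 46/85 + 1 = 167/85 ≈ 1.965 bits/symbol.

1.965 bits/symbol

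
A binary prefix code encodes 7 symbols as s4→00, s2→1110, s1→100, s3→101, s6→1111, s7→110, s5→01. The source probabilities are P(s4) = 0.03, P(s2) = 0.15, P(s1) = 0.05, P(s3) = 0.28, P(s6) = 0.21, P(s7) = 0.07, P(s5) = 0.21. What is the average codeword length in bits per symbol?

L̄ = Σ pᵢ·ℓᵢ = 0.03·2 + 0.15·4 + 0.05·3 + 0.28·3 + 0.21·4 + 0.07·3 + 0.21·2 = 3.12 bits/symbol.

3.12 bits/symbol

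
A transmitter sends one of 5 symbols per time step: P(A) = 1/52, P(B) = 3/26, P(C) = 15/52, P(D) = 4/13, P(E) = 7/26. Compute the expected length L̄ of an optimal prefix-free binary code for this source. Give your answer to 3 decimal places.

2.135 bits/symbol

Repeatedly combine the two least-probable nodes; the expected code length is the sum of the merged weights.
merge 1/52 + 3/26 → 7/52
merge 7/52 + 7/26 → 21/52
merge 15/52 + 4/13 → 31/52
merge 21/52 + 31/52 → 1
L = 7/52 + 21/52 + 31/52 + 1 = 111/52 ≈ 2.135 bits/symbol.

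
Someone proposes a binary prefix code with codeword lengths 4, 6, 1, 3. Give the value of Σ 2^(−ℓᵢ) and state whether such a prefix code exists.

With common denominator 2^6 = 64: Σ 2^(−ℓᵢ) = 4/64 + 1/64 + 32/64 + 8/64 = 45/64 = 0.703125.
Kraft's inequality requires Σ ≤ 1; here Σ = 0.703125 ≤ 1, so such a prefix code exists.

0.703125; yes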